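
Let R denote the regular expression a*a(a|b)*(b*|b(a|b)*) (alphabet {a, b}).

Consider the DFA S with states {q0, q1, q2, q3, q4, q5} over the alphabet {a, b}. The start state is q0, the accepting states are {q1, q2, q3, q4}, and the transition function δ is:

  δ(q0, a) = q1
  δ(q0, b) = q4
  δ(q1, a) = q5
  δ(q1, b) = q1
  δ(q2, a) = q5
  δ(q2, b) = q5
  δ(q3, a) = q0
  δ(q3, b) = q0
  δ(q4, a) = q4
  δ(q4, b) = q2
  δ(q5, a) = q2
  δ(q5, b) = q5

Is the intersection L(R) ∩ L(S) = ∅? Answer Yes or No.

The string a is accepted by both R and S.
Hence L(R) ∩ L(S) ≠ ∅.

No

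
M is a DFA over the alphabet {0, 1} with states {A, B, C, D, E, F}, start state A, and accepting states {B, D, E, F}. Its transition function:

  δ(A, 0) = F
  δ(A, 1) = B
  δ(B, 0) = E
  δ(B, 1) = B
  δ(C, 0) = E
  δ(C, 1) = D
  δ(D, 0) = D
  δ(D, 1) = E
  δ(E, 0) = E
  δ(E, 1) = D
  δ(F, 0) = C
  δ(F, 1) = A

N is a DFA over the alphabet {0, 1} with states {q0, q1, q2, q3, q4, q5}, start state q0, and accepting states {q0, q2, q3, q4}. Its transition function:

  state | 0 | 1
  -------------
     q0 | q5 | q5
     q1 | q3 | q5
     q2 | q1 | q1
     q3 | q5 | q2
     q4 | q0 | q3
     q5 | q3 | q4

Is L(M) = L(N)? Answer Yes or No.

No

The string 0 is accepted by M but rejected by N.
So L(M) ≠ L(N).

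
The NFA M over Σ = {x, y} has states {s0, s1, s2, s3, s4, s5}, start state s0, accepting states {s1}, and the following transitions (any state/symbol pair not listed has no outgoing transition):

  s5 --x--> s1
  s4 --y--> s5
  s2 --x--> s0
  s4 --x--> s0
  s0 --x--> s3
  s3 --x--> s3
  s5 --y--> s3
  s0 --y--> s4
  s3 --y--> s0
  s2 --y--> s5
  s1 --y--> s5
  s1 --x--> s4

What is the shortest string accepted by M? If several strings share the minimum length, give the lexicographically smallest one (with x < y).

A breadth-first search from s0 reaches an accepting state first via the path s0 → s4 → s5 → s1 on input yyx.
No string of length < 3 is accepted (BFS exhausts all shorter strings without reaching an accepting state), and yyx is the lexicographically least accepting string of length 3.

yyx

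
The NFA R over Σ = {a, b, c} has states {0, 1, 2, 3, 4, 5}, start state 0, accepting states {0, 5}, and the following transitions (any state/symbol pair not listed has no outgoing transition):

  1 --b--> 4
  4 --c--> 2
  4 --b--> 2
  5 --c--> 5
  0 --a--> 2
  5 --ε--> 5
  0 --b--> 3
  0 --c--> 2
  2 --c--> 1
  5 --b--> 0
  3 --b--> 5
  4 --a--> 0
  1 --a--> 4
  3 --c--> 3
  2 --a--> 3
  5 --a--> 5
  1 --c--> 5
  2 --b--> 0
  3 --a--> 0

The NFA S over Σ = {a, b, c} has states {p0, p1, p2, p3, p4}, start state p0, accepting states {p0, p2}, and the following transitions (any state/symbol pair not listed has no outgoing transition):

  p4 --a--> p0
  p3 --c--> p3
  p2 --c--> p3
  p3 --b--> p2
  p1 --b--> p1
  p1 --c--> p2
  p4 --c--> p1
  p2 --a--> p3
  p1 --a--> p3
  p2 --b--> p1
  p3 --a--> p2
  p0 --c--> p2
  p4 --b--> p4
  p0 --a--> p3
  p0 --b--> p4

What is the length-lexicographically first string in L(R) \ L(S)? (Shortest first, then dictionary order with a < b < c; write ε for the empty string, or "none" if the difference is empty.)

bb

The string bb is accepted by R but not by S.
No shorter string lies in the difference, and bb is the lexicographically first length-2 string in L(R) \ L(S).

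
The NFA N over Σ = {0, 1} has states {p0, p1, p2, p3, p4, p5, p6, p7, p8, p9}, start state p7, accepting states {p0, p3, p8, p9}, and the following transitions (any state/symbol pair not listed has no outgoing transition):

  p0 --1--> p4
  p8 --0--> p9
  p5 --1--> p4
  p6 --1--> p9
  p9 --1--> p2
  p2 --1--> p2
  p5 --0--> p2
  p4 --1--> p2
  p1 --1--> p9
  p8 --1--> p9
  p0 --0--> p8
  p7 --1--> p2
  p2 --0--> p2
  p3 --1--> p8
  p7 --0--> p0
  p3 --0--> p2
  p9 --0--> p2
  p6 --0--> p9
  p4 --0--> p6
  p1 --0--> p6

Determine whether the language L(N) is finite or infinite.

The useful states (reachable from p7 and able to reach an accepting state) are {p0, p4, p6, p7, p8, p9}.
Restricted to these states the transition graph has no cycle, so every accepting path has bounded length and L is finite.

finite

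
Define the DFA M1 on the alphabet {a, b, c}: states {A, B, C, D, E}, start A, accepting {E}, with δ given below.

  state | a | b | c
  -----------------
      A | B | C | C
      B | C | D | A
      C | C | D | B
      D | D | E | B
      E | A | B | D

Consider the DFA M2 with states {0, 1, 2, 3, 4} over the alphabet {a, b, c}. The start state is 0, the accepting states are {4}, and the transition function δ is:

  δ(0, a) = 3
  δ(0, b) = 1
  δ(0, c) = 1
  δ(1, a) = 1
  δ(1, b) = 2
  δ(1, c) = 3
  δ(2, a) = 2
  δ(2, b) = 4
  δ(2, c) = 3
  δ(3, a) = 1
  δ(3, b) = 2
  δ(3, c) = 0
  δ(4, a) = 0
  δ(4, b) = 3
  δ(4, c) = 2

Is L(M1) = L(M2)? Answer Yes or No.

Exploring the product automaton M1 × M2 from the start pair (A, 0), following both machines on each input symbol, reaches 5 state pairs: (A, 0), (B, 3), (C, 1), (D, 2), (E, 4).
M1 accepts in {E} and M2 accepts in {4}. In every reachable pair the two components are either both accepting — (E, 4) — or both non-accepting, so no string is accepted by exactly one of the machines: L(M1) \ L(M2) and L(M2) \ L(M1) are both empty.
Hence every string is accepted by M1 iff it is accepted by M2, and the two languages coincide.

Yes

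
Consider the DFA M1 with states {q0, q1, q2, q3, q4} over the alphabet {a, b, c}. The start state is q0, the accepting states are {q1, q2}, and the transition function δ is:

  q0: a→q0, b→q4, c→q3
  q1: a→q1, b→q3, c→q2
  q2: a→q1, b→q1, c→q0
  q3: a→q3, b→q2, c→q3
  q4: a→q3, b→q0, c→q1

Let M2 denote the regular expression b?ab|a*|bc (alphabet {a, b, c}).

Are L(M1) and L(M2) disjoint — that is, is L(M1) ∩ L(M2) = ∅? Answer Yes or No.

No

The string bc is accepted by both M1 and M2.
Hence L(M1) ∩ L(M2) ≠ ∅.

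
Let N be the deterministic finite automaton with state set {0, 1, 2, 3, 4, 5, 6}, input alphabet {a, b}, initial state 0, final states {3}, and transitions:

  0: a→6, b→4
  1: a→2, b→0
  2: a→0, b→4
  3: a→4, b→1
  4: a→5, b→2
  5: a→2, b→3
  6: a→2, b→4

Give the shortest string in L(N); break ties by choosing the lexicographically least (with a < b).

A breadth-first search from 0 reaches an accepting state first via the path 0 → 4 → 5 → 3 on input bab.
No string of length < 3 is accepted (BFS exhausts all shorter strings without reaching an accepting state), and bab is the lexicographically least accepting string of length 3.

bab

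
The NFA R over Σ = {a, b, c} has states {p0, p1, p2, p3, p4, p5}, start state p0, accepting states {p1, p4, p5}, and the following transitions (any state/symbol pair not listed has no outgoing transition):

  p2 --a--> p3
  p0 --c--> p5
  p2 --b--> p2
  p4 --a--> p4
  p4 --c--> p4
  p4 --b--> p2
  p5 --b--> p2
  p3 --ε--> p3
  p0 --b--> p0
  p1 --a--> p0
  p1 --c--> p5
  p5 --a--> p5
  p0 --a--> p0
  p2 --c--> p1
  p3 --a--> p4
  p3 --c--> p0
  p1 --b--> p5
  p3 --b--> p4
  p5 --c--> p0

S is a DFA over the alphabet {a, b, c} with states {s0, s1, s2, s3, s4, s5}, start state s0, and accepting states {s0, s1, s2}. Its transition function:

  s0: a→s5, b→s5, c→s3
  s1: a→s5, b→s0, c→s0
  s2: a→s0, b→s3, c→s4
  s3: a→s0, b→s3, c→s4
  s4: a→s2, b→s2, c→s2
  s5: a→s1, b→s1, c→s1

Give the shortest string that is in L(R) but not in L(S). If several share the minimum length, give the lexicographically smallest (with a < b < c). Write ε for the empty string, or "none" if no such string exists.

c

The string c is accepted by R but not by S.
No shorter string lies in the difference, and c is the lexicographically first length-1 string in L(R) \ L(S).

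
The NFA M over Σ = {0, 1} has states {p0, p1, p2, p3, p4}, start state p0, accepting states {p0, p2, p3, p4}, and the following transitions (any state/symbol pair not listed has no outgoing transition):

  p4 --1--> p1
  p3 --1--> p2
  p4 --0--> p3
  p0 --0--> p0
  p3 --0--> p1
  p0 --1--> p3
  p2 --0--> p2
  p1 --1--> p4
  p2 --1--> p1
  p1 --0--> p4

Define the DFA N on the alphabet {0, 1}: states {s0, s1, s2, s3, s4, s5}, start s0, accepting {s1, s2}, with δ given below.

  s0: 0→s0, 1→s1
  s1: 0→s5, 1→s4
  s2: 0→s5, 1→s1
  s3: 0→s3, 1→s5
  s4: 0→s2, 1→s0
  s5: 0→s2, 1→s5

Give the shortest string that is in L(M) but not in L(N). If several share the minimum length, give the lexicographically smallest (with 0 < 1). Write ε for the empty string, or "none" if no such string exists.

ε

The empty string ε is accepted by M but not by N.
Since ε is the unique shortest string, it is the required witness.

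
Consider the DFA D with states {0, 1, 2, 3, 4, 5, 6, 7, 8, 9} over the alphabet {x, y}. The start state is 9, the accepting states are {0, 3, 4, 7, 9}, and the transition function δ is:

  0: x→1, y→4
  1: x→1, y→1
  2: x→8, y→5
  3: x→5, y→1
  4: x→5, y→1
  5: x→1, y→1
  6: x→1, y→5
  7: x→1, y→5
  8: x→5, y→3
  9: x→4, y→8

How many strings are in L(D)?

3

The useful subgraph on states {3, 4, 8, 9} is acyclic, so L(D) is finite; the longest accepting path visits 3 useful states, giving maximum string length 2.
Counting accepting paths from 9 by length: 1 of length 0, 1 of length 1, 1 of length 2. Total 3.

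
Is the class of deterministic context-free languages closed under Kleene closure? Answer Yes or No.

L = {c aⁿbⁿ : n≥0} ∪ {cc aⁿb²ⁿ : n≥0} is a DCFL (the number of leading c's fixes which ratio the DPDA checks), but L* is not. Every word of L starts with c, so in a factorisation of the string cc aⁱbʲ (i≥1) into words of L each factor begins at one of the two c's: either the whole string is a single word of L (forcing j = 2i), or it splits as c · (c aⁱbʲ) with c ∈ L (take n = 0) and c aⁱbʲ ∈ L (forcing j = i). Thus L* ∩ cca⁺b* = {cc aⁿbⁿ : n≥1} ∪ {cc aⁿb²ⁿ : n≥1}. A DPDA for L* would give one for this intersection with a regular set, and, started from its configuration after reading cc, one for {aⁿbⁿ : n≥1} ∪ {aⁿb²ⁿ : n≥1}, which no deterministic PDA accepts (a DPDA for it would have a single run on aⁿb²ⁿ, accepting after the prefix aⁿbⁿ and accepting again after n more b's; an ordinary PDA that simulates it on a's and b's and, at any moment when it is accepting, may switch to reading only a fresh letter d while feeding each d to the simulation as a b, would accept aⁱbʲdᵏ (k≥1) exactly when both aⁱbʲ and aⁱbʲ⁺ᵏ are in the language, i.e. its language intersected with the regular set a*b*d⁺ would be exactly {aⁿbⁿdⁿ : n≥1} — impossible, since context-free languages are closed under intersection with regular sets and {aⁿbⁿdⁿ} is not context-free). So L* is not a DCFL.

No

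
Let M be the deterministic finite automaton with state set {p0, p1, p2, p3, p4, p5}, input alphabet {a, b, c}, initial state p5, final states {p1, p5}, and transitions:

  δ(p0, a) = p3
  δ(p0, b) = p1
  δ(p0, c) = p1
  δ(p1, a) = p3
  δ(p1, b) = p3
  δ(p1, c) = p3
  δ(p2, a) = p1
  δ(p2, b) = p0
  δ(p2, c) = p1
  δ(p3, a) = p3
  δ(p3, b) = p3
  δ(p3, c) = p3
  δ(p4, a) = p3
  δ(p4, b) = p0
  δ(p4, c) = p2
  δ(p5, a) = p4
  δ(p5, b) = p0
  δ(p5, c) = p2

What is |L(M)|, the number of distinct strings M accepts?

The useful subgraph on states {p0, p1, p2, p4, p5} is acyclic, so L(M) is finite; the longest accepting path visits 5 useful states, giving maximum string length 4.
Counting accepting paths from p5 by length: 1 of length 0, 4 of length 2, 6 of length 3, 2 of length 4. Total 13.

13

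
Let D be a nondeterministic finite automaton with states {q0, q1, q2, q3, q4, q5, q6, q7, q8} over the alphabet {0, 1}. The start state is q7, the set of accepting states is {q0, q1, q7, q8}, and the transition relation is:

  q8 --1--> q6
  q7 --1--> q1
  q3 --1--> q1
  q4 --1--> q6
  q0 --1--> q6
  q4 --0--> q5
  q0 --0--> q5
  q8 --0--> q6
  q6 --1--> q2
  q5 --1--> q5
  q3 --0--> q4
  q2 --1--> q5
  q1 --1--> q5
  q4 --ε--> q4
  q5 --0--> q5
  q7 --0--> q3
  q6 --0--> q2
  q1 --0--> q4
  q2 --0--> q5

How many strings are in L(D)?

The useful subgraph on states {q1, q3, q7} is acyclic, so L(D) is finite; the longest accepting path visits 3 useful states, giving maximum string length 2.
Counting accepting paths from q7 by length: 1 of length 0, 1 of length 1, 1 of length 2. Total 3.

3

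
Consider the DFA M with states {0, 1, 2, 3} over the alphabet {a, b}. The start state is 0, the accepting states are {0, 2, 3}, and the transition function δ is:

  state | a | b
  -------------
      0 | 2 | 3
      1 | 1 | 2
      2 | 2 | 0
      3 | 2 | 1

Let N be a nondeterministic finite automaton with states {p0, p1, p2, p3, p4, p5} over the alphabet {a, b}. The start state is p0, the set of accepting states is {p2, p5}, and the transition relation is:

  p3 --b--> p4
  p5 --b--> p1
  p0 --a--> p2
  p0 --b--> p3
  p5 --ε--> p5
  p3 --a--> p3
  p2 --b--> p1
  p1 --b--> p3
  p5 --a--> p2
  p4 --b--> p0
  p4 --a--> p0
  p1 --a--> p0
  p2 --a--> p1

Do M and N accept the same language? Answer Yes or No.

No

The empty string ε is accepted by M but rejected by N.
So L(M) ≠ L(N).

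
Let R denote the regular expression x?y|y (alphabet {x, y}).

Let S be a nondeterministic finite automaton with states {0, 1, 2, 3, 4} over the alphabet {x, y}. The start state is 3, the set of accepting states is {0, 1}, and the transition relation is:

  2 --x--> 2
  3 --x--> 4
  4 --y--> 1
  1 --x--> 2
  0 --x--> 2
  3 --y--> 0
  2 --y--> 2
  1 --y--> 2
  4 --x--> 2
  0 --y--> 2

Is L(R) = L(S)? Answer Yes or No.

Yes

Converting the expression R to a DFA (subset construction, then merging equivalent states) gives the minimal DFA with states {r0, r1, r2, r3}, start state r0, accepting states {r2} and transitions r0: x→r1, y→r2; r1: x→r3, y→r2; r2: x→r3, y→r3; r3: x→r3, y→r3.
Exploring the product automaton R × S from the start pair (r0, 3), following both machines on each input symbol, reaches 5 state pairs: (r0, 3), (r1, 4), (r2, 0), (r3, 2), (r2, 1).
R accepts in {r2} and S accepts in {0, 1}. In every reachable pair the two components are either both accepting — (r2, 0), (r2, 1) — or both non-accepting, so no string is accepted by exactly one of the machines: L(R) \ L(S) and L(S) \ L(R) are both empty.
Hence every string is accepted by R iff it is accepted by S, and the two languages coincide.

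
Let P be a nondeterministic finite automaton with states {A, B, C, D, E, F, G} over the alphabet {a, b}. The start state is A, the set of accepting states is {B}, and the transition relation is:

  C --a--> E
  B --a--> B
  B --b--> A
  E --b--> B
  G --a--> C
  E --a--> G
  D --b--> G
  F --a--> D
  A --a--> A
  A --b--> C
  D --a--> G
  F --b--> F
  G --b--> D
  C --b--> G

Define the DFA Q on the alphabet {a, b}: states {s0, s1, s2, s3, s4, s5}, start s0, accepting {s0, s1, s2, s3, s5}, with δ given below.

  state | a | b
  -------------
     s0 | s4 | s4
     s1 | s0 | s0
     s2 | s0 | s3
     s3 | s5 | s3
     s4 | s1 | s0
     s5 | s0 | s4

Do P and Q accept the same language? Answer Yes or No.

No

The string baba is accepted by P but rejected by Q.
So L(P) ≠ L(Q).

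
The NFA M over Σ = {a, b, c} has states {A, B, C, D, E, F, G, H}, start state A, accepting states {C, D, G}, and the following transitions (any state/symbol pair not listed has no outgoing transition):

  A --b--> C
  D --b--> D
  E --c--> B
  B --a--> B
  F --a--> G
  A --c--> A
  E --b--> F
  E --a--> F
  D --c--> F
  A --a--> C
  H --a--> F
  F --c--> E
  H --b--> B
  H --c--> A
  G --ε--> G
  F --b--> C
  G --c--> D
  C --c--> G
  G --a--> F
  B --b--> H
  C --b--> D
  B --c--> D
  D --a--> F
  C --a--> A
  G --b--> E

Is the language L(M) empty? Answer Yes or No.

No

The string a is accepted: the run A → C ends in the accepting state C.
Since at least one string is accepted, L(M) is not empty.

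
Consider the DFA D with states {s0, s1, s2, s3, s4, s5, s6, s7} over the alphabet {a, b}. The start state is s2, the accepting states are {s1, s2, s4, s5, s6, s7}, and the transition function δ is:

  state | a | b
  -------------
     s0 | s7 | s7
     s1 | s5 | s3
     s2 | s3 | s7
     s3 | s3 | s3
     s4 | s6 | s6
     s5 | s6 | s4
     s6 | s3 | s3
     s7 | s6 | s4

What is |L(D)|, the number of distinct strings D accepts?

6

The useful subgraph on states {s2, s4, s6, s7} is acyclic, so L(D) is finite; the longest accepting path visits 4 useful states, giving maximum string length 3.
Counting accepting paths from s2 by length: 1 of length 0, 1 of length 1, 2 of length 2, 2 of length 3. Total 6.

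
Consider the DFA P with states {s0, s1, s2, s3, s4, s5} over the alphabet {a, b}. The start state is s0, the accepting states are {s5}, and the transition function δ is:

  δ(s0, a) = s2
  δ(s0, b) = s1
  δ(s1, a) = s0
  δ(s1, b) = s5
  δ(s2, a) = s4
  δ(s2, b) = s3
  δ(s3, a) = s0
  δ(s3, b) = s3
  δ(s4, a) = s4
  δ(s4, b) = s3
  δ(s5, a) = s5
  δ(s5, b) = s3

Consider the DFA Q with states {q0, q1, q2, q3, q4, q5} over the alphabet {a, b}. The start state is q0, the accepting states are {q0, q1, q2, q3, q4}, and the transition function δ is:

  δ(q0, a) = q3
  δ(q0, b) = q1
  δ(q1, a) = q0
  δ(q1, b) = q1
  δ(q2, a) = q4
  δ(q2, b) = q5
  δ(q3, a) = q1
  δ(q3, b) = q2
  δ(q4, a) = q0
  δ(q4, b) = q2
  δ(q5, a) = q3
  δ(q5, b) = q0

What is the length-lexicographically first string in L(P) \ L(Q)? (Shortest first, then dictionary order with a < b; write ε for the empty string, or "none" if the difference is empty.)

ababb

The string ababb is accepted by P but not by Q.
No shorter string lies in the difference, and ababb is the lexicographically first length-5 string in L(P) \ L(Q).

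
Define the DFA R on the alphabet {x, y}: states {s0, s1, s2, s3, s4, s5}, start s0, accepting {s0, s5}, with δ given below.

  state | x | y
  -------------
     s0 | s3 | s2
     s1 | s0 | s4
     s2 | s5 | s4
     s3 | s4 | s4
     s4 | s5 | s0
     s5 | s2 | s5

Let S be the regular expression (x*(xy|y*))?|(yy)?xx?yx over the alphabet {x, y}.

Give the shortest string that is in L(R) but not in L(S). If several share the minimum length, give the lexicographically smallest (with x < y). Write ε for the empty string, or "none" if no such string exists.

yx

The string yx is accepted by R but not by S.
No shorter string lies in the difference, and yx is the lexicographically first length-2 string in L(R) \ L(S).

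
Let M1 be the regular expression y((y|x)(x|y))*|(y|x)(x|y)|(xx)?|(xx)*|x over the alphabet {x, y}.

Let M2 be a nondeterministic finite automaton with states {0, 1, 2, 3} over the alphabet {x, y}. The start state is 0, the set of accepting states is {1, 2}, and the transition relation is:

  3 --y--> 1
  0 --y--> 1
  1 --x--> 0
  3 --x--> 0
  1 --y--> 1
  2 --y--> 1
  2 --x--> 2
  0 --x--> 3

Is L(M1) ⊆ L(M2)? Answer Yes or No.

The empty string ε is in L(M1) but not in L(M2).
So L(M1) ⊄ L(M2).

No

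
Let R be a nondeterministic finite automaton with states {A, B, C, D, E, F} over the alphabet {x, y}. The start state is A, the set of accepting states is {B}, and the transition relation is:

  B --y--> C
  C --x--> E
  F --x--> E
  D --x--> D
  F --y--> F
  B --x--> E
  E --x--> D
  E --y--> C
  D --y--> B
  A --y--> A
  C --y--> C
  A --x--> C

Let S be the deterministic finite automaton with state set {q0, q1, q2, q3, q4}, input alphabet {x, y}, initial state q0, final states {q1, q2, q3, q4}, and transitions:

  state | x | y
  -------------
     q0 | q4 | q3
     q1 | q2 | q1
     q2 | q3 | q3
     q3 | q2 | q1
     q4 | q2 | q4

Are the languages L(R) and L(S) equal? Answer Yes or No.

No

The string x is accepted by S but rejected by R.
So L(R) ≠ L(S).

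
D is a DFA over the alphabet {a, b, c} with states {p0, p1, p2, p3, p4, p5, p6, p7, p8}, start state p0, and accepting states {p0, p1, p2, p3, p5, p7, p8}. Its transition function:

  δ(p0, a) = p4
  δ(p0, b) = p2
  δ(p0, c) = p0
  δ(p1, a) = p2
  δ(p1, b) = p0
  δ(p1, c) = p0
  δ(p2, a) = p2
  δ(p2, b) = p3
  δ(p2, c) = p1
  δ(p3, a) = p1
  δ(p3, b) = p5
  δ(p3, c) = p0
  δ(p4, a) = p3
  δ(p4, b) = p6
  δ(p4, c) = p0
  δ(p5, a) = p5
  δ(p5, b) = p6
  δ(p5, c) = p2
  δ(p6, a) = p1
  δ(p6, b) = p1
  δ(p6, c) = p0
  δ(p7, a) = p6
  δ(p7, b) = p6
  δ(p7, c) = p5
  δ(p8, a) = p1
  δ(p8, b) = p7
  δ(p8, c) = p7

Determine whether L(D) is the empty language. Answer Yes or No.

No

The empty string ε is accepted: the run p0 ends in the accepting state p0.
Since at least one string is accepted, L(D) is not empty.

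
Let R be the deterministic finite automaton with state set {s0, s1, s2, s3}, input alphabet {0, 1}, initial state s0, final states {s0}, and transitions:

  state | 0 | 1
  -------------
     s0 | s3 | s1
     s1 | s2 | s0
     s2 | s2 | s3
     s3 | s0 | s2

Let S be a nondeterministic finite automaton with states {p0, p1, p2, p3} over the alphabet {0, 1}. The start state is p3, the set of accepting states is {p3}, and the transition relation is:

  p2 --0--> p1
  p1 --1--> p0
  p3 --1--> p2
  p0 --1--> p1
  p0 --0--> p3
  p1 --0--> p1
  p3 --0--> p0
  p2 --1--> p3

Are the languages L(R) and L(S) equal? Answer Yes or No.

Yes

Exploring the product automaton R × S from the start pair (s0, p3), following both machines on each input symbol, reaches 4 state pairs: (s0, p3), (s3, p0), (s1, p2), (s2, p1).
R accepts in {s0} and S accepts in {p3}. In every reachable pair the two components are either both accepting — (s0, p3) — or both non-accepting, so no string is accepted by exactly one of the machines: L(R) \ L(S) and L(S) \ L(R) are both empty.
Hence every string is accepted by R iff it is accepted by S, and the two languages coincide.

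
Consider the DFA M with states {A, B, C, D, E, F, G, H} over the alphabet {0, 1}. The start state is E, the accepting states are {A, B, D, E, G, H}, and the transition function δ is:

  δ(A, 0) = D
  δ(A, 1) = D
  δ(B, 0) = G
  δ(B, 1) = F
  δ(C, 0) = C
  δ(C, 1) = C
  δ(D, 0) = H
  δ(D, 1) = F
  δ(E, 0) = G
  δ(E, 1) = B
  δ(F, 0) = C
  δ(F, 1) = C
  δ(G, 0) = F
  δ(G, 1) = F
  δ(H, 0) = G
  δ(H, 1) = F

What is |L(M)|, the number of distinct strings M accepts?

The useful subgraph on states {B, E, G} is acyclic, so L(M) is finite; the longest accepting path visits 3 useful states, giving maximum string length 2.
Counting accepting paths from E by length: 1 of length 0, 2 of length 1, 1 of length 2. Total 4.

4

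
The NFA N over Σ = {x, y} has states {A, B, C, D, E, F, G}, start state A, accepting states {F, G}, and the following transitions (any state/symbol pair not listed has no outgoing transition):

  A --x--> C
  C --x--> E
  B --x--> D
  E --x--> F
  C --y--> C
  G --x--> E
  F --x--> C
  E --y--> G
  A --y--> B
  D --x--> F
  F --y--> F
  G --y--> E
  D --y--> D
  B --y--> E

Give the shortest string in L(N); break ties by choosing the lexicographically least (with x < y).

xxx

A breadth-first search from A reaches an accepting state first via the path A → C → E → F on input xxx.
No string of length < 3 is accepted (BFS exhausts all shorter strings without reaching an accepting state), and xxx is the lexicographically least accepting string of length 3.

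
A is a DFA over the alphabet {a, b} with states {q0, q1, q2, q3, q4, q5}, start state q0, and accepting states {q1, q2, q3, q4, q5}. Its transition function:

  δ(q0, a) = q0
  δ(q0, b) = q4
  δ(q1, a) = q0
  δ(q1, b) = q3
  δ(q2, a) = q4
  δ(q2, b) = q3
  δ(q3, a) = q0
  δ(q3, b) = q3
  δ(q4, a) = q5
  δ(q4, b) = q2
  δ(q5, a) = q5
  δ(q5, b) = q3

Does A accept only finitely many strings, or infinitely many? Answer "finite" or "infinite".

infinite

State q0 is reachable from the start and can reach an accepting state, and it lies on the cycle q0 → q0.
Traversing that cycle any number of times yields accepted strings of unbounded length, so the language is infinite.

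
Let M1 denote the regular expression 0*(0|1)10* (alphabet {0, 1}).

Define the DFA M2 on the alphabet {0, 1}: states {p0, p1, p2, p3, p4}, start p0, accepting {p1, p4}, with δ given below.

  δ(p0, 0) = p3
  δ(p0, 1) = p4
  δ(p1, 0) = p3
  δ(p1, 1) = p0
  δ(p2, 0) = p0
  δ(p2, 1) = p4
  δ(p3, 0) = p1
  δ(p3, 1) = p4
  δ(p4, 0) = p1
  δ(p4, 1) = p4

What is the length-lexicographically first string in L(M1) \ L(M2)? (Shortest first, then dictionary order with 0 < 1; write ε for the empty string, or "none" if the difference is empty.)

001

The string 001 is accepted by M1 but not by M2.
No shorter string lies in the difference, and 001 is the lexicographically first length-3 string in L(M1) \ L(M2).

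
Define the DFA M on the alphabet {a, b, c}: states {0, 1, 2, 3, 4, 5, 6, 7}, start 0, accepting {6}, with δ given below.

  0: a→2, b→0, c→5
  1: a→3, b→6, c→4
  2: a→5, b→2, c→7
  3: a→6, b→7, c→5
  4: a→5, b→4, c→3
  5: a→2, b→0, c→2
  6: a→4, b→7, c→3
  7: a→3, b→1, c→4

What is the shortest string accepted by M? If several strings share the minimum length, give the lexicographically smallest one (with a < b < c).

A breadth-first search from 0 reaches an accepting state first via the path 0 → 2 → 7 → 3 → 6 on input acaa.
No string of length < 4 is accepted (BFS exhausts all shorter strings without reaching an accepting state), and acaa is the lexicographically least accepting string of length 4.

acaa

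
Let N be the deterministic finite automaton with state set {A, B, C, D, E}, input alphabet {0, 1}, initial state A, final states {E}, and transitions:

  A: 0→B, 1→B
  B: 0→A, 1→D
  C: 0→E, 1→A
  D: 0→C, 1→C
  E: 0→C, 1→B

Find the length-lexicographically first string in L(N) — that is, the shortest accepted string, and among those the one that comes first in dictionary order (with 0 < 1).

0100

A breadth-first search from A reaches an accepting state first via the path A → B → D → C → E on input 0100.
No string of length < 4 is accepted (BFS exhausts all shorter strings without reaching an accepting state), and 0100 is the lexicographically least accepting string of length 4.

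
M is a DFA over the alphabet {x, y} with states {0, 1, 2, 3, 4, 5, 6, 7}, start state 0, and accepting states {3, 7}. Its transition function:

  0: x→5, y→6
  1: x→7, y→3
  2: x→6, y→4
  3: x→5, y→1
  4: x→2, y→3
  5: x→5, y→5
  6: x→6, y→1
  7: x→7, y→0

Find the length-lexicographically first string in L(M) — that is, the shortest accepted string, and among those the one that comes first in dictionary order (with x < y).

yyx

A breadth-first search from 0 reaches an accepting state first via the path 0 → 6 → 1 → 7 on input yyx.
No string of length < 3 is accepted (BFS exhausts all shorter strings without reaching an accepting state), and yyx is the lexicographically least accepting string of length 3.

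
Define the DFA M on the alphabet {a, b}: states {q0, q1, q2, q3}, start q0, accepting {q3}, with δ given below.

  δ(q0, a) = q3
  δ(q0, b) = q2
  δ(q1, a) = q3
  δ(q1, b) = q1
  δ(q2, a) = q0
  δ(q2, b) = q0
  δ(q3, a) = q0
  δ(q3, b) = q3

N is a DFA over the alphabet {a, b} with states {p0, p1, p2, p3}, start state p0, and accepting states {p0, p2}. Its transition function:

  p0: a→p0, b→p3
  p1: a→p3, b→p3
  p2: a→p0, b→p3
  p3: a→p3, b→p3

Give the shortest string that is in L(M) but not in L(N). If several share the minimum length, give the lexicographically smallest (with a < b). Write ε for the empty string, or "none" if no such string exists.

ab

The string ab is accepted by M but not by N.
No shorter string lies in the difference, and ab is the lexicographically first length-2 string in L(M) \ L(N).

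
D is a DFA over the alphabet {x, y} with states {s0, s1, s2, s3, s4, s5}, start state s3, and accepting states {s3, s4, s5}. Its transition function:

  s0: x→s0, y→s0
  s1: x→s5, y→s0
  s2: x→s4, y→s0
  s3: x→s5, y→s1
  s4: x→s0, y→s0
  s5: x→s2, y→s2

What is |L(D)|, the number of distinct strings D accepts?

The useful subgraph on states {s1, s2, s3, s4, s5} is acyclic, so L(D) is finite; the longest accepting path visits 5 useful states, giving maximum string length 4.
Counting accepting paths from s3 by length: 1 of length 0, 1 of length 1, 1 of length 2, 2 of length 3, 2 of length 4. Total 7.

7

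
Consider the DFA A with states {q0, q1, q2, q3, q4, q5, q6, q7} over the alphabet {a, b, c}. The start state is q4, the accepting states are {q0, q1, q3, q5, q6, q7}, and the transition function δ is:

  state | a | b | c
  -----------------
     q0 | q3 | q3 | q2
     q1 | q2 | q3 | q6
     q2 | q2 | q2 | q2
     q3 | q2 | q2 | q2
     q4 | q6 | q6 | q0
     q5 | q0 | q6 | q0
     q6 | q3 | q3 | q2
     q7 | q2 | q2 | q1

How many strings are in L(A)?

9

The useful subgraph on states {q0, q3, q4, q6} is acyclic, so L(A) is finite; the longest accepting path visits 3 useful states, giving maximum string length 2.
Counting accepting paths from q4 by length: 3 of length 1, 6 of length 2. Total 9.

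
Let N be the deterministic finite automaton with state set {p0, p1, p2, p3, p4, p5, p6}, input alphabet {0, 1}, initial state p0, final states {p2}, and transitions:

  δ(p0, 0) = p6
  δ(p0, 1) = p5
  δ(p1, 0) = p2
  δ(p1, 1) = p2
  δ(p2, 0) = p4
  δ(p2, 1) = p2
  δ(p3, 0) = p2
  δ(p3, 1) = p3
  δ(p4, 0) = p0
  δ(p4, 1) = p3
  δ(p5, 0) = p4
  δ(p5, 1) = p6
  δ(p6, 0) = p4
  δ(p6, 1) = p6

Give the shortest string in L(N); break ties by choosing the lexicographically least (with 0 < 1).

0010

A breadth-first search from p0 reaches an accepting state first via the path p0 → p6 → p4 → p3 → p2 on input 0010.
No string of length < 4 is accepted (BFS exhausts all shorter strings without reaching an accepting state), and 0010 is the lexicographically least accepting string of length 4.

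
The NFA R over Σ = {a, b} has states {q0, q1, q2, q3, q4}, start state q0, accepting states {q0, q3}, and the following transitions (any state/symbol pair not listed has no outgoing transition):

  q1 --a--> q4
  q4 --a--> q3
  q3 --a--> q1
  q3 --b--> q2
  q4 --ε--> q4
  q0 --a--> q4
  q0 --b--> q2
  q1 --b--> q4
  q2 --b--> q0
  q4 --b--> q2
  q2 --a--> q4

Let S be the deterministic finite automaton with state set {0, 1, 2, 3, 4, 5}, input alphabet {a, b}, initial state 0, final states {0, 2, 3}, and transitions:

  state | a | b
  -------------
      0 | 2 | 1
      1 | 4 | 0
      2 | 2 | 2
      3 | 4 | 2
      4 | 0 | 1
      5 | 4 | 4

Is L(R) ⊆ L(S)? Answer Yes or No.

Yes

Exploring the product automaton R × S from the start pair (q0, 0), following both machines on each input symbol, reaches 9 state pairs: (q0, 0), (q4, 2), (q2, 1), (q3, 2), (q2, 2), (q4, 4), (q1, 2), (q0, 2), (q3, 0).
R accepts in {q0, q3} and S accepts in {0, 2, 3}. The reachable pairs whose R-component is accepting are (q0, 0), (q3, 2), (q0, 2), (q3, 0); in each of them the S-component is accepting too, so the product for L(R) \ L(S) (R-component accepting, S-component rejecting) has no reachable accepting pair and the difference is empty.
Hence every string in L(R) is also in L(S).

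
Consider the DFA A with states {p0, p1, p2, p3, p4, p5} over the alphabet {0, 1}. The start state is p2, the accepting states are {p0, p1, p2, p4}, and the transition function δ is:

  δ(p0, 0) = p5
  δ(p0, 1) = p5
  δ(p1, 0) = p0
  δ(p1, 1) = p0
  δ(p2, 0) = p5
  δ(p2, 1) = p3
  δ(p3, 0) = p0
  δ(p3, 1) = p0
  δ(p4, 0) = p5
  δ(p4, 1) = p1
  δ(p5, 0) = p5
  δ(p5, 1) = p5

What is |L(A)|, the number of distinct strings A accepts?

The useful subgraph on states {p0, p2, p3} is acyclic, so L(A) is finite; the longest accepting path visits 3 useful states, giving maximum string length 2.
Counting accepting paths from p2 by length: 1 of length 0, 2 of length 2. Total 3.

3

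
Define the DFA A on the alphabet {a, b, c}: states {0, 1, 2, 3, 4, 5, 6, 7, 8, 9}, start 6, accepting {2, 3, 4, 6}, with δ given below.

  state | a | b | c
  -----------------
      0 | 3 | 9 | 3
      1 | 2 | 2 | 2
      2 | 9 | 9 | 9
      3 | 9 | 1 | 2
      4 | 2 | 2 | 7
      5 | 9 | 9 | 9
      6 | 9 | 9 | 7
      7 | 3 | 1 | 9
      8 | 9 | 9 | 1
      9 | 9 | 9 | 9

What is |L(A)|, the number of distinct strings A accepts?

The useful subgraph on states {1, 2, 3, 6, 7} is acyclic, so L(A) is finite; the longest accepting path visits 5 useful states, giving maximum string length 4.
Counting accepting paths from 6 by length: 1 of length 0, 1 of length 2, 4 of length 3, 3 of length 4. Total 9.

9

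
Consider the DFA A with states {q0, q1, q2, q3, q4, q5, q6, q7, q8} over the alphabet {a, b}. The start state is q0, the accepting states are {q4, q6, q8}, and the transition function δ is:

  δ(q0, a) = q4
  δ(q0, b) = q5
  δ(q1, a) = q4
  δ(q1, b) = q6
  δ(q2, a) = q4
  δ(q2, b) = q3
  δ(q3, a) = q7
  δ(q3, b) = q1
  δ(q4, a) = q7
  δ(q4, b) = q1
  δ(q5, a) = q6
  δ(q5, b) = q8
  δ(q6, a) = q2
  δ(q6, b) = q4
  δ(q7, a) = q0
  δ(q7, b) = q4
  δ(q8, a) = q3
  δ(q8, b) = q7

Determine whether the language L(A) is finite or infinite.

State q4 is reachable from the start and can reach an accepting state, and it lies on the cycle q4 → q1 → q4.
Traversing that cycle any number of times yields accepted strings of unbounded length, so the language is infinite.

infinite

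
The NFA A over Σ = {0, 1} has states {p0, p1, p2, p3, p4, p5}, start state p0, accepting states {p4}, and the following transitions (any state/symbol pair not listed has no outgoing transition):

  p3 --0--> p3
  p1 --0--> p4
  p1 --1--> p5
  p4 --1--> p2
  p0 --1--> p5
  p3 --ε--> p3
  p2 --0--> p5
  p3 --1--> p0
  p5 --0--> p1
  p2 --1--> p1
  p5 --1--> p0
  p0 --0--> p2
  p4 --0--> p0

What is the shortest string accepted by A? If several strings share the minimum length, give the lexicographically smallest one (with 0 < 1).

010

A breadth-first search from p0 reaches an accepting state first via the path p0 → p2 → p1 → p4 on input 010.
No string of length < 3 is accepted (BFS exhausts all shorter strings without reaching an accepting state), and 010 is the lexicographically least accepting string of length 3.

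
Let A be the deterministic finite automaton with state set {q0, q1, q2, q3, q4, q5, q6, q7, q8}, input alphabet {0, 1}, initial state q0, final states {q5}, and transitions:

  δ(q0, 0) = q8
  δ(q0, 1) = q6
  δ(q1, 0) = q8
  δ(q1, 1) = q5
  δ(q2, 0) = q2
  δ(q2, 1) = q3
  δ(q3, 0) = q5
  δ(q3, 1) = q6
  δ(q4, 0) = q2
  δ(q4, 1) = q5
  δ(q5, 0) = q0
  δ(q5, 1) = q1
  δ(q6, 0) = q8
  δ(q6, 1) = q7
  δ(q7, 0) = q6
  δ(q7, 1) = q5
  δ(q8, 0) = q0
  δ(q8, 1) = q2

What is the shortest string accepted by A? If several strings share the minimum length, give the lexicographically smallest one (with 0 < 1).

A breadth-first search from q0 reaches an accepting state first via the path q0 → q6 → q7 → q5 on input 111.
No string of length < 3 is accepted (BFS exhausts all shorter strings without reaching an accepting state), and 111 is the lexicographically least accepting string of length 3.

111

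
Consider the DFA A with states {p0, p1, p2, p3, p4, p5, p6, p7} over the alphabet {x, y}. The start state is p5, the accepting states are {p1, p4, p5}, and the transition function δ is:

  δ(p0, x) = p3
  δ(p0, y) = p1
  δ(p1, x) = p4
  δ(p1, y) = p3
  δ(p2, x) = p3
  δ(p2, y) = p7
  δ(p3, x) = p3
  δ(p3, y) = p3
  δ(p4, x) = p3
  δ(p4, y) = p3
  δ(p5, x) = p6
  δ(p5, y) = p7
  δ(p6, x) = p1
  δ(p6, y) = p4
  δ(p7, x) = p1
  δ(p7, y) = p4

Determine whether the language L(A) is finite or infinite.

finite

The useful states (reachable from p5 and able to reach an accepting state) are {p1, p4, p5, p6, p7}.
Restricted to these states the transition graph has no cycle, so every accepting path has bounded length and L is finite.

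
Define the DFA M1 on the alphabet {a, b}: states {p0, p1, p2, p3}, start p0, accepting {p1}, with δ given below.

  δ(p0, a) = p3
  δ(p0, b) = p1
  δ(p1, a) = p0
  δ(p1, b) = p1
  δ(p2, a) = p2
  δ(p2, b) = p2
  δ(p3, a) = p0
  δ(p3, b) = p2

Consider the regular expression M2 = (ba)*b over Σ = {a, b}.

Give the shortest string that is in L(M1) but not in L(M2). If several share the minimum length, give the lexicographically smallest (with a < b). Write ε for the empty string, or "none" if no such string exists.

The string bb is accepted by M1 but not by M2.
No shorter string lies in the difference, and bb is the lexicographically first length-2 string in L(M1) \ L(M2).

bb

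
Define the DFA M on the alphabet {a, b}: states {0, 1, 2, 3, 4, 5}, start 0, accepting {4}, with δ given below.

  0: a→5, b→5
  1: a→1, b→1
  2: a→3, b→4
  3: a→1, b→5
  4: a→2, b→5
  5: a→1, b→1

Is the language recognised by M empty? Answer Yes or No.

Yes

The states reachable from the start state are {0, 1, 5}.
None of the accepting states {4} is reachable, so no string is accepted and L(M) = ∅.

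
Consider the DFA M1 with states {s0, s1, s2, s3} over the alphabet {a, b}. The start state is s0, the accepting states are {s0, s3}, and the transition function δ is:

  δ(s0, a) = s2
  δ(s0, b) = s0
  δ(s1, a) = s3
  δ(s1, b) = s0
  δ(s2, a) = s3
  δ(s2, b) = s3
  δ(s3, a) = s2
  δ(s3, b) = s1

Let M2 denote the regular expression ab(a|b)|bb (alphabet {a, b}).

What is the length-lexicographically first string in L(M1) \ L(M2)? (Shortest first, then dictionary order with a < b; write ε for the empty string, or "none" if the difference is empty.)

ε

The empty string ε is accepted by M1 but not by M2.
Since ε is the unique shortest string, it is the required witness.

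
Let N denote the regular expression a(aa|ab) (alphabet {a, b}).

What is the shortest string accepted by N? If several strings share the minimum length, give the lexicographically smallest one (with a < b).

aaa

By inspection of the expression, no string of length less than 3 matches, and aaa is the lexicographically first match of length 3.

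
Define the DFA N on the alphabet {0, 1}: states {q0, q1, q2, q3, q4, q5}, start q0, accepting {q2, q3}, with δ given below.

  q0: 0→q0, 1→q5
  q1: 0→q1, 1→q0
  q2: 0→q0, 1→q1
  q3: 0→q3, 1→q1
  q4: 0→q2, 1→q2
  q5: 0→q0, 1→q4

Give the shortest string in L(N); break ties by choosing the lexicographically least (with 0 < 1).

110

A breadth-first search from q0 reaches an accepting state first via the path q0 → q5 → q4 → q2 on input 110.
No string of length < 3 is accepted (BFS exhausts all shorter strings without reaching an accepting state), and 110 is the lexicographically least accepting string of length 3.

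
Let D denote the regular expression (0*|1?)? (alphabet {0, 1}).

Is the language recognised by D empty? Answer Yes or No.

The empty string ε matches the expression, so it belongs to L(D).
Since L(D) contains at least one string, it is not empty.

No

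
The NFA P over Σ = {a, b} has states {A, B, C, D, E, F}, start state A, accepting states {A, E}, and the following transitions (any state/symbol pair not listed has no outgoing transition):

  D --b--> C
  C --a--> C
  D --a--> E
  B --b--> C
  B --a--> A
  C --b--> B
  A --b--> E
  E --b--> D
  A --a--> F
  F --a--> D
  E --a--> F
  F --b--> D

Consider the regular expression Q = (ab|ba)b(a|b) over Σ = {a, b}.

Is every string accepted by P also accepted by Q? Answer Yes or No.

The empty string ε is in L(P) but not in L(Q).
So L(P) ⊄ L(Q).

No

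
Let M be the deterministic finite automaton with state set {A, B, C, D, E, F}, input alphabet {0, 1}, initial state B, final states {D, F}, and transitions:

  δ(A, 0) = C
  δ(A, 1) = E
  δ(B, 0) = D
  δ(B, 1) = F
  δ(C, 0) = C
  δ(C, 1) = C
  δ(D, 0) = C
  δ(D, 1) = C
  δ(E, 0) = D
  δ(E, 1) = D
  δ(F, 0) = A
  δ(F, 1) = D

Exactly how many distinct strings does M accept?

The useful subgraph on states {A, B, D, E, F} is acyclic, so L(M) is finite; the longest accepting path visits 5 useful states, giving maximum string length 4.
Counting accepting paths from B by length: 2 of length 1, 1 of length 2, 2 of length 4. Total 5.

5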